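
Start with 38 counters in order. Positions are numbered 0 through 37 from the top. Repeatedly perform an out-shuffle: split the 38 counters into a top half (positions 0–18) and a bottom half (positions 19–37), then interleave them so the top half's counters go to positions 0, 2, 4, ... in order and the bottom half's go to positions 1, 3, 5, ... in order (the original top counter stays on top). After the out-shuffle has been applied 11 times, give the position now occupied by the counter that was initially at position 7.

Track the counter's position through each out-shuffle:
7 → 14 → 28 → 19 → 1 → 2 → 4 → 8 → 16 → 32 → 27 → 17

17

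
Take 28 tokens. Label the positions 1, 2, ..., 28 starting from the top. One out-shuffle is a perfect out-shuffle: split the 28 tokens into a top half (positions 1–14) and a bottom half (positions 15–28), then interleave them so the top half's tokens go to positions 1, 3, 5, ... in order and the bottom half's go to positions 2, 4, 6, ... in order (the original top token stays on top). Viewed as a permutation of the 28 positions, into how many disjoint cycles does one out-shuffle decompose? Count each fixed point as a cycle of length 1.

5

Trace each unvisited position around until it returns:
(1) (2 3 5 9 17 6 ... len 18) (4 7 13 25 22 16) (10 19) (28)
5 cycles in total.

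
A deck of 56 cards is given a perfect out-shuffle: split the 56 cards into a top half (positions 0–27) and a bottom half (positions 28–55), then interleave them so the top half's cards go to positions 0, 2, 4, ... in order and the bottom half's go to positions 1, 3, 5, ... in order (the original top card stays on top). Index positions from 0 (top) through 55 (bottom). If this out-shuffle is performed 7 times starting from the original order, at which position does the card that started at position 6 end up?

53

Track the card's position through each out-shuffle:
6 → 12 → 24 → 48 → 41 → 27 → 54 → 53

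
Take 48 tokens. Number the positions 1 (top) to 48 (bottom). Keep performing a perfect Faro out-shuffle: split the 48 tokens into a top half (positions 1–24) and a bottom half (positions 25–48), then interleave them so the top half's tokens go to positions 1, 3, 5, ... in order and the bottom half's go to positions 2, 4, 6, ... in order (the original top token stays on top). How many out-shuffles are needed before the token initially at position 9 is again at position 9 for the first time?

Follow position 9 under repeated out-shuffles:
9 → 17 → 33 → 18 → 35 → 22 → 43 → 38 → ... → 9 (length 23)
It first returns after 23 out-shuffles.

23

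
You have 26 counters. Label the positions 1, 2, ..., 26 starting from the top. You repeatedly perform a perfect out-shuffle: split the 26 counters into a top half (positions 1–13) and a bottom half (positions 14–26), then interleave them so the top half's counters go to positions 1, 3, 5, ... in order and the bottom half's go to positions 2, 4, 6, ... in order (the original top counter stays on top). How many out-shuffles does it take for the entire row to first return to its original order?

The out-shuffle permutes the 26 positions with cycle lengths [1, 1, 4, 20].
Every counter is home exactly when every cycle has completed a whole number of laps, i.e. after lcm(1, 4, 20) = 20 out-shuffles.

20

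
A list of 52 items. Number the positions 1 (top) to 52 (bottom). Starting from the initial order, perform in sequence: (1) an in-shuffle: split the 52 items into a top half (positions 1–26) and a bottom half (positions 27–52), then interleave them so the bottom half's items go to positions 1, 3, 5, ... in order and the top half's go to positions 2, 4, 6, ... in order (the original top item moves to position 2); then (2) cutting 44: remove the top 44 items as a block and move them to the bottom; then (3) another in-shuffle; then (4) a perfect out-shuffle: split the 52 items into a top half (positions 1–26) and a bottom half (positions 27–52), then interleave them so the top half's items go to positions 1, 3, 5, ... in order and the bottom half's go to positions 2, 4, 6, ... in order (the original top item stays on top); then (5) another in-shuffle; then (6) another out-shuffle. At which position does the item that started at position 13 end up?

9

Track the item from position 13 forward through each operation:
  after op 1 (in-shuffle): 13 → 26
  after op 2 (cut 44): 26 → 34
  after op 3 (in-shuffle): 34 → 15
  after op 4 (out-shuffle): 15 → 29
  after op 5 (in-shuffle): 29 → 5
  after op 6 (out-shuffle): 5 → 9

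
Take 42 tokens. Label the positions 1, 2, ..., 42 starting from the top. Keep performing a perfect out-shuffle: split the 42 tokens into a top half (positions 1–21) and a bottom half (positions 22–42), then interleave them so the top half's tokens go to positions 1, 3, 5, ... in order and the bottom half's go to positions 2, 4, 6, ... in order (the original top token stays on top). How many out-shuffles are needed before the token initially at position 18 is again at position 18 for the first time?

20

Follow position 18 under repeated out-shuffles:
18 → 35 → 28 → 14 → 27 → 12 → 23 → 4 → 7 → 13 → 25 → 8 → 15 → 29 → 16 → 31 → 20 → 39 → 36 → 30 → 18
It first returns after 20 out-shuffles.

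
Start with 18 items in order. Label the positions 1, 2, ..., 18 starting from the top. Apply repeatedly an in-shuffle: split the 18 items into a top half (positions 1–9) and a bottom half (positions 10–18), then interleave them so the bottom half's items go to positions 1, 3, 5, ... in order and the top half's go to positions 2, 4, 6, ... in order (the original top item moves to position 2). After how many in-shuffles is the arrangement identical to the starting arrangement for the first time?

18

The in-shuffle permutes the 18 positions with cycle lengths [18].
Every item is home exactly when every cycle has completed a whole number of laps, i.e. after lcm(18) = 18 in-shuffles.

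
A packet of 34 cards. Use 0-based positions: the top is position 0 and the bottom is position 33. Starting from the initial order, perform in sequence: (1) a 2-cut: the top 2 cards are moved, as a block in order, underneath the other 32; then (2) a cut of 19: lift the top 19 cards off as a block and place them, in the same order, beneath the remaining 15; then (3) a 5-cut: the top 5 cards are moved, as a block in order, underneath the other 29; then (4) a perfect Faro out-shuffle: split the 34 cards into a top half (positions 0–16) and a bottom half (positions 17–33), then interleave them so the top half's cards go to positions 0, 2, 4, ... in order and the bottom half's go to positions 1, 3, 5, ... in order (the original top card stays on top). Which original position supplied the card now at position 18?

Undo the operations in reverse order, starting from position 18:
  undo op 4 (out-shuffle, from top half): 18 ← 9
  undo op 3 (cut 5): 9 ← 14
  undo op 2 (cut 19): 14 ← 33
  undo op 1 (cut 2): 33 ← 1
So the card at position 18 came from original position 1.

1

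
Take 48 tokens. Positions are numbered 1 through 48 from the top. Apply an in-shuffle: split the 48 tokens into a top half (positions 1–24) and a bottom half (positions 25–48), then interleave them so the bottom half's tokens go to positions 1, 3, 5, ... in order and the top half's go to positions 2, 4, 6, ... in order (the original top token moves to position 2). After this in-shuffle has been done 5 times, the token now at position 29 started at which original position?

Work backwards from position 29, undoing one in-shuffle at a time:
29 ← 39 ← 44 ← 22 ← 11 ← 30
So the token now at position 29 started at position 30.

30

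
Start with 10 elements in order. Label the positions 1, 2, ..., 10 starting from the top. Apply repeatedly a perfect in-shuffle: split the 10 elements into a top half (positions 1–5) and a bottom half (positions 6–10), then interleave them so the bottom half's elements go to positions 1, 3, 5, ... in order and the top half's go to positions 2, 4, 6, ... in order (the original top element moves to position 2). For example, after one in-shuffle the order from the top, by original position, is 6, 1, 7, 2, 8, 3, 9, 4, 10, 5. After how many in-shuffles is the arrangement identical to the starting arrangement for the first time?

10

The in-shuffle permutes the 10 positions with cycle lengths [10].
Every element is home exactly when every cycle has completed a whole number of laps, i.e. after lcm(10) = 10 in-shuffles.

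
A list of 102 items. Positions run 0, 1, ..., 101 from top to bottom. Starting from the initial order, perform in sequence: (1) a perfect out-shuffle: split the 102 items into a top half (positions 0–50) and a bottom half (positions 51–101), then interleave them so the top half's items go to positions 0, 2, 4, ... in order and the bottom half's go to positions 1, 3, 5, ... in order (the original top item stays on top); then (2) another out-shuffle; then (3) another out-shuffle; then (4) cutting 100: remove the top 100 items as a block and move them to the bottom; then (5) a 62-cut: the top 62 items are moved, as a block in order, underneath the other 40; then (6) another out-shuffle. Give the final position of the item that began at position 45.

Track the item from position 45 forward through each operation:
  after op 1 (out-shuffle): 45 → 90
  after op 2 (out-shuffle): 90 → 79
  after op 3 (out-shuffle): 79 → 57
  after op 4 (cut 100): 57 → 59
  after op 5 (cut 62): 59 → 99
  after op 6 (out-shuffle): 99 → 97

97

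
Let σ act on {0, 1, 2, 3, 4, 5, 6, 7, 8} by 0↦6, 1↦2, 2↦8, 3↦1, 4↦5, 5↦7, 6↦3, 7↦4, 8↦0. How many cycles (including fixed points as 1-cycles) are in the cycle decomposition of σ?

2

Cycle decomposition: (0 6 3 1 2 8) (4 5 7).
2 cycles.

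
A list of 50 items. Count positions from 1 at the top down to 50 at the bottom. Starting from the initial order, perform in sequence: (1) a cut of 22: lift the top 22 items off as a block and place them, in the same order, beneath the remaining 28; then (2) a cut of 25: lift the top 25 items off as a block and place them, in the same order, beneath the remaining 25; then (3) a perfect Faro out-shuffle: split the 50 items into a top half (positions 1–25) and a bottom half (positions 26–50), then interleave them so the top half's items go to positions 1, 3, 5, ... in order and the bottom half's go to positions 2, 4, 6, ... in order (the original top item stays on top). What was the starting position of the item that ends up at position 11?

Undo the operations in reverse order, starting from position 11:
  undo op 3 (out-shuffle, from top half): 11 ← 6
  undo op 2 (cut 25): 6 ← 31
  undo op 1 (cut 22): 31 ← 3
So the item at position 11 came from original position 3.

3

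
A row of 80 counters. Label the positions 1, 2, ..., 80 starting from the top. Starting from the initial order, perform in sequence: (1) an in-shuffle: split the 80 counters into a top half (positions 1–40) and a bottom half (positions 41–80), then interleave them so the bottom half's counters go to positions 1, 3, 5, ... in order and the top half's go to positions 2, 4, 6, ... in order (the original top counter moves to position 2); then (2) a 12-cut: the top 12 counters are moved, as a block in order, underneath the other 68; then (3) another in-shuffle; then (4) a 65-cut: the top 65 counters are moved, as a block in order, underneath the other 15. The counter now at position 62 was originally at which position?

Undo the operations in reverse order, starting from position 62:
  undo op 4 (cut 65): 62 ← 47
  undo op 3 (in-shuffle, from bottom half): 47 ← 64
  undo op 2 (cut 12): 64 ← 76
  undo op 1 (in-shuffle, from top half): 76 ← 38
So the counter at position 62 came from original position 38.

38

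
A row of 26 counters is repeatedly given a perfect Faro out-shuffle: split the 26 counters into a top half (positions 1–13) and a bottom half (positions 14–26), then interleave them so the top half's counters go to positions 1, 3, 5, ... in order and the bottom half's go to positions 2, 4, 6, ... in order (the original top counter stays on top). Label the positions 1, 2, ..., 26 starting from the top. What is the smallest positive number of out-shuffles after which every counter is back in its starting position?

The out-shuffle permutes the 26 positions with cycle lengths [1, 1, 4, 20].
Every counter is home exactly when every cycle has completed a whole number of laps, i.e. after lcm(1, 4, 20) = 20 out-shuffles.

20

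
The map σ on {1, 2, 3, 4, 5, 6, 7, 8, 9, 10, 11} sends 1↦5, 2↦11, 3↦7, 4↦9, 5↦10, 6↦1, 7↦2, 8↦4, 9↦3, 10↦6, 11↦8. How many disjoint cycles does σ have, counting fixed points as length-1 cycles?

2

Cycle decomposition: (1 5 10 6) (2 11 8 4 9 3 7).
2 cycles.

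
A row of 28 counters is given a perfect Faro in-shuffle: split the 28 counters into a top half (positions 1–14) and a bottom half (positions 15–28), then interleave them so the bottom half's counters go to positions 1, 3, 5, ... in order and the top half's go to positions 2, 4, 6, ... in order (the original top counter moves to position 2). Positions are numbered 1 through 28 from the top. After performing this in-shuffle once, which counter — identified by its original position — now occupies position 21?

Work backwards from position 21, undoing one in-shuffle at a time:
21 ← 25
So the counter now at position 21 started at position 25.

25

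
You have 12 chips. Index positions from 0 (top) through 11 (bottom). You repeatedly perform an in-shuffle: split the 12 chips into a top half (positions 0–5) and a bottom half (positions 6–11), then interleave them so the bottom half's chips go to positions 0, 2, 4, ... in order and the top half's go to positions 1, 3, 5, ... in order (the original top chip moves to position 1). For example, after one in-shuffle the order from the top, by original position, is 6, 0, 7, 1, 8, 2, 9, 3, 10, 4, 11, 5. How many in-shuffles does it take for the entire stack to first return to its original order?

The in-shuffle permutes the 12 positions with cycle lengths [12].
Every chip is home exactly when every cycle has completed a whole number of laps, i.e. after lcm(12) = 12 in-shuffles.

12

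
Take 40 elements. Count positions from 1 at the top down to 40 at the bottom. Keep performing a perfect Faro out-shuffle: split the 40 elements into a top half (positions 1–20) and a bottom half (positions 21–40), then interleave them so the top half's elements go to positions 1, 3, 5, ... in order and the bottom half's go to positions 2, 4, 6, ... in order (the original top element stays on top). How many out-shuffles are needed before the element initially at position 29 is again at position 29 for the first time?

Follow position 29 under repeated out-shuffles:
29 → 18 → 35 → 30 → 20 → 39 → 38 → 36 → 32 → 24 → 8 → 15 → 29
It first returns after 12 out-shuffles.

12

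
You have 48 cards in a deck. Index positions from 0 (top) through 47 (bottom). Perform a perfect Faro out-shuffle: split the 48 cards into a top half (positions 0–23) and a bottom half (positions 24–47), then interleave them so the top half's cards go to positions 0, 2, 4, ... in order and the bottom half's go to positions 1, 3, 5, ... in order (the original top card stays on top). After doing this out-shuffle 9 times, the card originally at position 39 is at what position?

Track the card's position through each out-shuffle:
39 → 31 → 15 → 30 → 13 → 26 → 5 → 10 → 20 → 40

40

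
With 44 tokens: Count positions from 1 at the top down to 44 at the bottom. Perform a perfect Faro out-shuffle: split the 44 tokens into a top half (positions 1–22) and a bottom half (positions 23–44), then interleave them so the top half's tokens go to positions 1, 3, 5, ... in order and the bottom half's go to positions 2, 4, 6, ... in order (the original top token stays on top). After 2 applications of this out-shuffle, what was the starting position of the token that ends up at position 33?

Work backwards from position 33, undoing one out-shuffle at a time:
33 ← 17 ← 9
So the token now at position 33 started at position 9.

9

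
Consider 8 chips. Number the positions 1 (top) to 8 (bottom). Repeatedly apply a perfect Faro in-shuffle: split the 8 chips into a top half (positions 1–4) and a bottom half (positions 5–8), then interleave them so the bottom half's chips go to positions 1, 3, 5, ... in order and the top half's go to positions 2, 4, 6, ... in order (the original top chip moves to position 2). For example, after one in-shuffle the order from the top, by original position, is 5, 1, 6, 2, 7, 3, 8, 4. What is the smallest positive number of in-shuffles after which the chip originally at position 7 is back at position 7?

6

Follow position 7 under repeated in-shuffles:
7 → 5 → 1 → 2 → 4 → 8 → 7
It first returns after 6 in-shuffles.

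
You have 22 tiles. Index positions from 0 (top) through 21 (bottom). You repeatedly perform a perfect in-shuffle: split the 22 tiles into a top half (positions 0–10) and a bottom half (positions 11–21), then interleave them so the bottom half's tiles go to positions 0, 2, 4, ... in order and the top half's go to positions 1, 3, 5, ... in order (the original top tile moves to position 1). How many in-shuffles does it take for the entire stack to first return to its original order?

The in-shuffle permutes the 22 positions with cycle lengths [11, 11].
Every tile is home exactly when every cycle has completed a whole number of laps, i.e. after lcm(11) = 11 in-shuffles.

11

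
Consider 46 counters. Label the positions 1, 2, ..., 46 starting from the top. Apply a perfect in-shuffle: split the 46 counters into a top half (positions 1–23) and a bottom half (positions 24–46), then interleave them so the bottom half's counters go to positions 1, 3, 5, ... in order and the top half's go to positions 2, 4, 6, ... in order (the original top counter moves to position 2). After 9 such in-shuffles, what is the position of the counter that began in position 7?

12

Track the counter's position through each in-shuffle:
7 → 14 → 28 → 9 → 18 → 36 → 25 → 3 → 6 → 12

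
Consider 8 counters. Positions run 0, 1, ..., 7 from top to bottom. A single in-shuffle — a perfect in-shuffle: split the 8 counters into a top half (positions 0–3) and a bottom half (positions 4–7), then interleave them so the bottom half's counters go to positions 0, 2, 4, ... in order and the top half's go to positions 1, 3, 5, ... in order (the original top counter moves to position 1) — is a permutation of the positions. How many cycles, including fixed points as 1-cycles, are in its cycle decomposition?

Trace each unvisited position around until it returns:
(0 1 3 7 6 4) (2 5)
2 cycles in total.

2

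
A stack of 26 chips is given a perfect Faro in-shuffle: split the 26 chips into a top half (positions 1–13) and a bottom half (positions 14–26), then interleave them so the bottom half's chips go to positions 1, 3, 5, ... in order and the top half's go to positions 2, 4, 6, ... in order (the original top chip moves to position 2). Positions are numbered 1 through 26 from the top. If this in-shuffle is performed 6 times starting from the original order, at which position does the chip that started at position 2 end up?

20

Track the chip's position through each in-shuffle:
2 → 4 → 8 → 16 → 5 → 10 → 20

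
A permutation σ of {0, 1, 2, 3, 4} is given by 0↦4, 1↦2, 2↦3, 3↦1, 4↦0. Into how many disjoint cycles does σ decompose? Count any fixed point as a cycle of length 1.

Cycle decomposition: (0 4) (1 2 3).
2 cycles.

2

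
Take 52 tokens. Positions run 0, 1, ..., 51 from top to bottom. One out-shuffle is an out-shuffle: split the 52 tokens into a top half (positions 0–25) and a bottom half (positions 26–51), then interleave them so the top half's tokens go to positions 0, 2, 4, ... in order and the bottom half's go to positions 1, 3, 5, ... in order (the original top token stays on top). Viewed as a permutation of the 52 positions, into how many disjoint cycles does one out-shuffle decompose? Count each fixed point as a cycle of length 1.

9

Trace each unvisited position around until it returns:
(0) (1 2 4 8 16 32 13 26) (3 6 12 24 48 45 39 27) (5 10 20 40 29 7 14 28) (9 18 36 21 42 33 15 30) (11 22 44 37 23 46 41 31) (17 34) (19 38 25 50 49 47 43 35) ... plus 1 more
9 cycles in total.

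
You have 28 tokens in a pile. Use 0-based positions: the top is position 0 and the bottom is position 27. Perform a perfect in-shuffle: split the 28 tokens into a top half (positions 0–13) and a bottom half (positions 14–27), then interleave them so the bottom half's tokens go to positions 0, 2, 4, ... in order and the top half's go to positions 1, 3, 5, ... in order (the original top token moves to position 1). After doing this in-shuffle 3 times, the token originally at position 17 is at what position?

27

Track the token's position through each in-shuffle:
17 → 6 → 13 → 27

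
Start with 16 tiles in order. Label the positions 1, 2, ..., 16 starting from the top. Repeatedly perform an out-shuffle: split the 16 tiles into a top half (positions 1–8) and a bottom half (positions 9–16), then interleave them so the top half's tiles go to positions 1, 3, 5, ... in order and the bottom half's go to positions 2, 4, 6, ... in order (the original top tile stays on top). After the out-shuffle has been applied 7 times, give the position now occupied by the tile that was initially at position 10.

Track the tile's position through each out-shuffle:
10 → 4 → 7 → 13 → 10 → 4 → 7 → 13

13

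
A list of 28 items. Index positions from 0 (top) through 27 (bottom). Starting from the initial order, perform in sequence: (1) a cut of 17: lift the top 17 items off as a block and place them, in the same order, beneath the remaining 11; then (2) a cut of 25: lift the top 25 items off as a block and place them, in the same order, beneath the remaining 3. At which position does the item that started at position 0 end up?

14

Track the item from position 0 forward through each operation:
  after op 1 (cut 17): 0 → 11
  after op 2 (cut 25): 11 → 14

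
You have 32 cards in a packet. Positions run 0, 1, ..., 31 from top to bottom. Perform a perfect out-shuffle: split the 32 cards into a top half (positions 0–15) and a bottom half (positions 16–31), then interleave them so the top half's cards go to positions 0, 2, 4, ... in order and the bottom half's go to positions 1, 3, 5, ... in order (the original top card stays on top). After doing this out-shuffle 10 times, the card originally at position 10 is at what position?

10

Track the card's position through each out-shuffle:
10 → 20 → 9 → 18 → 5 → 10 → 20 → 9 → 18 → 5 → 10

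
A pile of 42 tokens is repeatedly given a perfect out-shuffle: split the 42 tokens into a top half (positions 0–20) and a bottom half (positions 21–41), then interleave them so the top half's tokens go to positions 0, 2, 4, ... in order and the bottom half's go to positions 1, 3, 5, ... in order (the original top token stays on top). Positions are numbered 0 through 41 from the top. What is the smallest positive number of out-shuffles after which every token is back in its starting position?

20

The out-shuffle permutes the 42 positions with cycle lengths [1, 1, 20, 20].
Every token is home exactly when every cycle has completed a whole number of laps, i.e. after lcm(1, 20) = 20 out-shuffles.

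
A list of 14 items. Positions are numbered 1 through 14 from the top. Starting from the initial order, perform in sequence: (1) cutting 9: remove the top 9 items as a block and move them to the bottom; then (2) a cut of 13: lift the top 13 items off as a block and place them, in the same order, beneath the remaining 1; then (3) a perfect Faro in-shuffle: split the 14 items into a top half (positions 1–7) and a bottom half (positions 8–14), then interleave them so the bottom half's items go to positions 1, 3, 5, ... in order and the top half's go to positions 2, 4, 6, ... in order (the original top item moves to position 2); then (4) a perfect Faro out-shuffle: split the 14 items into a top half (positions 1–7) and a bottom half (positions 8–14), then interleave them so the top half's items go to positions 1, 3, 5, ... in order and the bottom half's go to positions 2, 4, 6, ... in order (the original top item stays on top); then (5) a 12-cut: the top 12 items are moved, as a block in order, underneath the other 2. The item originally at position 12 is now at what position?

Track the item from position 12 forward through each operation:
  after op 1 (cut 9): 12 → 3
  after op 2 (cut 13): 3 → 4
  after op 3 (in-shuffle): 4 → 8
  after op 4 (out-shuffle): 8 → 2
  after op 5 (cut 12): 2 → 4

4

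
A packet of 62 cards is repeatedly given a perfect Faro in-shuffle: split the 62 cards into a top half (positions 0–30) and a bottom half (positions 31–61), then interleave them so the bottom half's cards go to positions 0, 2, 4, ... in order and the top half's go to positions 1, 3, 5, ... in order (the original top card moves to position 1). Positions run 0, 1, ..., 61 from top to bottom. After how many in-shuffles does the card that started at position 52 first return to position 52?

6

Follow position 52 under repeated in-shuffles:
52 → 42 → 22 → 45 → 28 → 57 → 52
It first returns after 6 in-shuffles.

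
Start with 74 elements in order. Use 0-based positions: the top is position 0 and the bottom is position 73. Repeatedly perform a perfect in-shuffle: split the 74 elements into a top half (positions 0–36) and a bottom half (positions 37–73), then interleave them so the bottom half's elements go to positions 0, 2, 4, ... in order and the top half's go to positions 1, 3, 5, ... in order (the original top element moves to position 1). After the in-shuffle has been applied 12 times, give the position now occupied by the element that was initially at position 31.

46

Track the element's position through each in-shuffle:
31 → 63 → 52 → 30 → 61 → 48 → 22 → 45 → 16 → 33 → 67 → 60 → 46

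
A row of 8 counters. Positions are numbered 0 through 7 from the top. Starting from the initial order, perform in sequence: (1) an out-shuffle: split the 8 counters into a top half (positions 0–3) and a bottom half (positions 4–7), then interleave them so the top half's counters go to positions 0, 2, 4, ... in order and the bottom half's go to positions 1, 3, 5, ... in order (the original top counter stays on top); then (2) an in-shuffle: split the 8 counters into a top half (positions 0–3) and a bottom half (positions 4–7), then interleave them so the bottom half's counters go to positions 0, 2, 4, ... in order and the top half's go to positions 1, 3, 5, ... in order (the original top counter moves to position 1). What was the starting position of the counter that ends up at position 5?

1

Undo the operations in reverse order, starting from position 5:
  undo op 2 (in-shuffle, from top half): 5 ← 2
  undo op 1 (out-shuffle, from top half): 2 ← 1
So the counter at position 5 came from original position 1.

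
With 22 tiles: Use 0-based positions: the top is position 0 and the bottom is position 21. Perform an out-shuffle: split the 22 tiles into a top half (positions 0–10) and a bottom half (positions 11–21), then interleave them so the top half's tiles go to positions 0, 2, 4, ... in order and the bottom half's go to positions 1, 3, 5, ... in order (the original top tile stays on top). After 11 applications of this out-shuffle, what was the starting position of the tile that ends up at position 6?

12

Work backwards from position 6, undoing one out-shuffle at a time:
6 ← 3 ← 12 ← 6 ← 3 ← 12 ← 6 ← 3 ← 12 ← 6 ← 3 ← 12
So the tile now at position 6 started at position 12.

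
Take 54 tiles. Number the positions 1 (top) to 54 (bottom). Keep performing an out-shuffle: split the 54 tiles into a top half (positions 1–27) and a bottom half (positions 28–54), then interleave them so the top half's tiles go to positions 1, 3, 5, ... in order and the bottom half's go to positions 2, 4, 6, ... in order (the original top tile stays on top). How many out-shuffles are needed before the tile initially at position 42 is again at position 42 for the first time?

52

Follow position 42 under repeated out-shuffles:
42 → 30 → 6 → 11 → 21 → 41 → 28 → 2 → ... → 42 (length 52)
It first returns after 52 out-shuffles.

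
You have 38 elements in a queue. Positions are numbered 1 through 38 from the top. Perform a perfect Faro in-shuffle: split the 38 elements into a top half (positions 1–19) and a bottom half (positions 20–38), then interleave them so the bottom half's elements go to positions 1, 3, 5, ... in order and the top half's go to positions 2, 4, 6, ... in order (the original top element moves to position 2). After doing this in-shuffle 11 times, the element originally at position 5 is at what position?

22

Track the element's position through each in-shuffle:
5 → 10 → 20 → 1 → 2 → 4 → 8 → 16 → 32 → 25 → 11 → 22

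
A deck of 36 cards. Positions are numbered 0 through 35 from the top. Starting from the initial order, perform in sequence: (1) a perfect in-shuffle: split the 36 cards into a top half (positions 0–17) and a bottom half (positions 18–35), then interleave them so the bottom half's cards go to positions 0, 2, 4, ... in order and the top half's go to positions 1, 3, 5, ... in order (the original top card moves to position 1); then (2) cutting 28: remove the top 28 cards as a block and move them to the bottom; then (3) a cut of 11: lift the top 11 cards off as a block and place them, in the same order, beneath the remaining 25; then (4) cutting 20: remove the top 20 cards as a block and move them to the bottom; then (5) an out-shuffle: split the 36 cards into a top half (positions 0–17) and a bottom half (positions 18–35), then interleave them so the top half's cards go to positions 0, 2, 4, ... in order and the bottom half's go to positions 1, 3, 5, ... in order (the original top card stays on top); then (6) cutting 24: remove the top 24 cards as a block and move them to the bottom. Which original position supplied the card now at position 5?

Undo the operations in reverse order, starting from position 5:
  undo op 6 (cut 24): 5 ← 29
  undo op 5 (out-shuffle, from bottom half): 29 ← 32
  undo op 4 (cut 20): 32 ← 16
  undo op 3 (cut 11): 16 ← 27
  undo op 2 (cut 28): 27 ← 19
  undo op 1 (in-shuffle, from top half): 19 ← 9
So the card at position 5 came from original position 9.

9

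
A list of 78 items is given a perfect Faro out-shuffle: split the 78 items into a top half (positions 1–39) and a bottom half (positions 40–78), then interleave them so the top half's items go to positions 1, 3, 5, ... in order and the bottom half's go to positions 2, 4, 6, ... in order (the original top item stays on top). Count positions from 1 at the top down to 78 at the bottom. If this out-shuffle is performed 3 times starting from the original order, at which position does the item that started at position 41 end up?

Track the item's position through each out-shuffle:
41 → 4 → 7 → 13

13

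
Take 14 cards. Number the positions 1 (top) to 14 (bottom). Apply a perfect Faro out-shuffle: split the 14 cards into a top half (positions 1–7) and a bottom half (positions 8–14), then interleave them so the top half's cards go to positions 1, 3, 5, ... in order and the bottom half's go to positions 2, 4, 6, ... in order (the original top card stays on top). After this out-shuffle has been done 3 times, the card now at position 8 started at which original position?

Work backwards from position 8, undoing one out-shuffle at a time:
8 ← 11 ← 6 ← 10
So the card now at position 8 started at position 10.

10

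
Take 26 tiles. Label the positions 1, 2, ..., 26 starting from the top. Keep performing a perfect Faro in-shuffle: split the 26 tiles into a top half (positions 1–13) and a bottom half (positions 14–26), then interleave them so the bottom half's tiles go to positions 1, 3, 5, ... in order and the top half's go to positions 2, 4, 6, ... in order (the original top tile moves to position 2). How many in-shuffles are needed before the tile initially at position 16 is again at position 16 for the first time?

Follow position 16 under repeated in-shuffles:
16 → 5 → 10 → 20 → 13 → 26 → 25 → 23 → 19 → 11 → 22 → 17 → 7 → 14 → 1 → 2 → 4 → 8 → 16
It first returns after 18 in-shuffles.

18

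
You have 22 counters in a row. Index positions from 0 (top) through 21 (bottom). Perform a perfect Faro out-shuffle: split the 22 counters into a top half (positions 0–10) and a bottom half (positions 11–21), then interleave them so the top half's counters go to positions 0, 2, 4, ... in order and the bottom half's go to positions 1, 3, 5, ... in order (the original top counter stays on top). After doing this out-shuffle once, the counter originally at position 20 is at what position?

Track the counter's position through each out-shuffle:
20 → 19

19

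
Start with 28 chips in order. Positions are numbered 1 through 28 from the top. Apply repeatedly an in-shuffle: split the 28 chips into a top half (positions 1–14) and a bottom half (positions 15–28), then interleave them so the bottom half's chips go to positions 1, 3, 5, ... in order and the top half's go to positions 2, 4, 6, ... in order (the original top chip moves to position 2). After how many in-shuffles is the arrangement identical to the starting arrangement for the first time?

The in-shuffle permutes the 28 positions with cycle lengths [28].
Every chip is home exactly when every cycle has completed a whole number of laps, i.e. after lcm(28) = 28 in-shuffles.

28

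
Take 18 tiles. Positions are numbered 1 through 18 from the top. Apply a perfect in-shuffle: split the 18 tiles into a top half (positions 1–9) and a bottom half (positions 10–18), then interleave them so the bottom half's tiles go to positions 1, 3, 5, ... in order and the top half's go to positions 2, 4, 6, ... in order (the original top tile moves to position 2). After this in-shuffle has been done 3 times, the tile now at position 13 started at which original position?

Work backwards from position 13, undoing one in-shuffle at a time:
13 ← 16 ← 8 ← 4
So the tile now at position 13 started at position 4.

4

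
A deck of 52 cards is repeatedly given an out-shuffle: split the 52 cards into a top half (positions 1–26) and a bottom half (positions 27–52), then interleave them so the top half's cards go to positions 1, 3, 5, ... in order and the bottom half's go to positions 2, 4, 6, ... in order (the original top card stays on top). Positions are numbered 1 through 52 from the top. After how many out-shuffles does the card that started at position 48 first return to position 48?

8

Follow position 48 under repeated out-shuffles:
48 → 44 → 36 → 20 → 39 → 26 → 51 → 50 → 48
It first returns after 8 out-shuffles.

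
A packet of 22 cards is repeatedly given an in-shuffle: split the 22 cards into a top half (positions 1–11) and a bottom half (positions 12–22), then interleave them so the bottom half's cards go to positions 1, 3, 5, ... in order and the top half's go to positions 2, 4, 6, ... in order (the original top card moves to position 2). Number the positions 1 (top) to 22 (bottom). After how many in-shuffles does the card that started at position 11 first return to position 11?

11

Follow position 11 under repeated in-shuffles:
11 → 22 → 21 → 19 → 15 → 7 → 14 → 5 → 10 → 20 → 17 → 11
It first returns after 11 in-shuffles.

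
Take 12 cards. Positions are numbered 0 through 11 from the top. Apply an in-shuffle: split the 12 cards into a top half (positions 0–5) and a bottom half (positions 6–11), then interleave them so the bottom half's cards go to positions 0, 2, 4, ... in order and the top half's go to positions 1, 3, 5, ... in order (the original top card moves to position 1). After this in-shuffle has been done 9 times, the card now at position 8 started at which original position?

6

Work backwards from position 8, undoing one in-shuffle at a time:
8 ← 10 ← 11 ← 5 ← 2 ← 7 ← 3 ← 1 ← 0 ← 6
So the card now at position 8 started at position 6.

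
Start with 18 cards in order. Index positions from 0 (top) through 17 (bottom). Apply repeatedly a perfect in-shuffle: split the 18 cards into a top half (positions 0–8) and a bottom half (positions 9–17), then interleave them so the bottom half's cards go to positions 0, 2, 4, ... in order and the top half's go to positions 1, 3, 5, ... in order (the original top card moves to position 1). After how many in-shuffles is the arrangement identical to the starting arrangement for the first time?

The in-shuffle permutes the 18 positions with cycle lengths [18].
Every card is home exactly when every cycle has completed a whole number of laps, i.e. after lcm(18) = 18 in-shuffles.

18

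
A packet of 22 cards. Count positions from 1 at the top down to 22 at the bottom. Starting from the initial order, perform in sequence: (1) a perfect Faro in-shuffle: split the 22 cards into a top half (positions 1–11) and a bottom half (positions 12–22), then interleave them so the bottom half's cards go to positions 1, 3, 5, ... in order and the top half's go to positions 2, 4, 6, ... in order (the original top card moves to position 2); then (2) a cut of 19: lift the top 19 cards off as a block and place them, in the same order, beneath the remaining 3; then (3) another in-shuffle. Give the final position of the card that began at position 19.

13

Track the card from position 19 forward through each operation:
  after op 1 (in-shuffle): 19 → 15
  after op 2 (cut 19): 15 → 18
  after op 3 (in-shuffle): 18 → 13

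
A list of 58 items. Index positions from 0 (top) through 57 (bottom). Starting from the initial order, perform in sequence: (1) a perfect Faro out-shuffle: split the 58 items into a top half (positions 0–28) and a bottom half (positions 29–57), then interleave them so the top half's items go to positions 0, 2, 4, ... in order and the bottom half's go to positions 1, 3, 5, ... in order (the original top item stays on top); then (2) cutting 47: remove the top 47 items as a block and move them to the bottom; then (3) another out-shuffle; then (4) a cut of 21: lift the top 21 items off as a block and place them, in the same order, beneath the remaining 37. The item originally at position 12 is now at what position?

Track the item from position 12 forward through each operation:
  after op 1 (out-shuffle): 12 → 24
  after op 2 (cut 47): 24 → 35
  after op 3 (out-shuffle): 35 → 13
  after op 4 (cut 21): 13 → 50

50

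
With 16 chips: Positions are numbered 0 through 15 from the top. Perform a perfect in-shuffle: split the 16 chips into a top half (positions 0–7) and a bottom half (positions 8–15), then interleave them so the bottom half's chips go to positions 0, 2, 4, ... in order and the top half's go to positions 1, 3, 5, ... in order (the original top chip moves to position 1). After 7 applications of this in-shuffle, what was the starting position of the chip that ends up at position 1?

3

Work backwards from position 1, undoing one in-shuffle at a time:
1 ← 0 ← 8 ← 12 ← 14 ← 15 ← 7 ← 3
So the chip now at position 1 started at position 3.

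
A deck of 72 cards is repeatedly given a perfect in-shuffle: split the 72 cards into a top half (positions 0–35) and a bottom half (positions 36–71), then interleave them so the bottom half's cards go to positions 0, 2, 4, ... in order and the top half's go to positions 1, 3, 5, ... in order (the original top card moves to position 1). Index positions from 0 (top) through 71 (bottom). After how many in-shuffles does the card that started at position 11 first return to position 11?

9

Follow position 11 under repeated in-shuffles:
11 → 23 → 47 → 22 → 45 → 18 → 37 → 2 → 5 → 11
It first returns after 9 in-shuffles.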